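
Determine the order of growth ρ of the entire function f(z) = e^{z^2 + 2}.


|e^{z^2 + 2}| = e^{Re(1·z^2) + 2} ≤ e^{1|z|^2 + 2} = e^{1r^2 + 2} on |z| = r, so ρ ≤ 2. Choosing z on |z|=r so that 1·z^2 is real positive (always possible by picking arg z appropriately) gives |f(z)| = e^{1r^2 + 2}, matching the bound. The additive constant 2 does not affect log log M(r) ~ 2·log r. Hence ρ = 2.
Therefore ρ = 2.

Order ρ = 2.


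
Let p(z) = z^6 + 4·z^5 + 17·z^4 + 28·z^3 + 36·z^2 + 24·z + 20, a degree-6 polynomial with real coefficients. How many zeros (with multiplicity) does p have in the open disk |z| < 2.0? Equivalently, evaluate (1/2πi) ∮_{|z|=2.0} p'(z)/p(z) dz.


The zeros of p are: (-1 + 3i), (-1 - 3i), (-1 + 1i), (-1 - 1i), (0 + 1i), (0 - 1i).
Their magnitudes are: 3.162, 3.162, 1.414, 1.414, 1, 1.
Zeros with |z| < R = 2.0: (-1 + 1i), (-1 - 1i), (0 + 1i), (0 - 1i).
Count = 4.
By the argument principle, (1/2πi) ∮_{|z|=R} p'(z)/p(z) dz equals exactly this count.

Number of zeros inside |z| < 2.0: 4.


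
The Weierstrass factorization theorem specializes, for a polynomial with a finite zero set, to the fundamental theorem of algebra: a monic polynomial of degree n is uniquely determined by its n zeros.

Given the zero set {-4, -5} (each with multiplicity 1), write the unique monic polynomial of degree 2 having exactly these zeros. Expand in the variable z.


The polynomial is p(z) = ∏_{α ∈ S} (z − α), where S = {-4, -5}.
Expanding the product yields: p(z) = z^2 + 9·z + 20.
The resulting polynomial has degree 2 and real coefficients as required.

p(z) = z^2 + 9·z + 20.


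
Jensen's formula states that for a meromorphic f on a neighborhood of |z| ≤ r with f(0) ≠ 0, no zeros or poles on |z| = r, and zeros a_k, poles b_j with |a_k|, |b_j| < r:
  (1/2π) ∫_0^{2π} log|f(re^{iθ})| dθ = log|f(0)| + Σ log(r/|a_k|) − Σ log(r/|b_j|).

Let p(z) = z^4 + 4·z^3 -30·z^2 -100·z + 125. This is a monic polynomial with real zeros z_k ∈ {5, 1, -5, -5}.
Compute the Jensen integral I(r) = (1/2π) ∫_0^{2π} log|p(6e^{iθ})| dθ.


Zeros: -5, -5, 1, 5; r = 6.
Inside |z| < r: -5, -5, 1, 5. Outside (|z| ≥ r): ∅.
p(0) = 125, so log|p(0)| = log(125) = 4.8283.
Apply Jensen: I(r) = log|p(0)| + Σ_k log(r/|z_k|), summed over zeros inside |z| < r.
  log(r/|z_k|) for z_k = 5: log(6/5) = 0.1823
  log(r/|z_k|) for z_k = 1: log(6/1) = 1.7918
  log(r/|z_k|) for z_k = -5: log(6/5) = 0.1823
  log(r/|z_k|) for z_k = -5: log(6/5) = 0.1823
Sum over inside zeros: 2.3387.
I(r) = log|p(0)| + (inside sum) = 4.8283 + 2.3387 = 7.1670.
Closed form (all zeros inside, monic): I(r) = n·log(r) = 4·log(6) = 7.1670. ✓

I(r) ≈ 7.1670.


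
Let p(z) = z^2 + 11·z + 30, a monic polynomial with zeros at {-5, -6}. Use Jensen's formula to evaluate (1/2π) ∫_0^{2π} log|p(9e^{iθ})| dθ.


Zeros: -6, -5; r = 9.
Inside |z| < r: -6, -5. Outside (|z| ≥ r): ∅.
p(0) = 30, so log|p(0)| = log(30) = 3.4012.
Apply Jensen: I(r) = log|p(0)| + Σ_k log(r/|z_k|), summed over zeros inside |z| < r.
  log(r/|z_k|) for z_k = -5: log(9/5) = 0.5878
  log(r/|z_k|) for z_k = -6: log(9/6) = 0.4055
Sum over inside zeros: 0.9933.
I(r) = log|p(0)| + (inside sum) = 3.4012 + 0.9933 = 4.3944.
Closed form (all zeros inside, monic): I(r) = n·log(r) = 2·log(9) = 4.3944. ✓

I(r) ≈ 4.3944.


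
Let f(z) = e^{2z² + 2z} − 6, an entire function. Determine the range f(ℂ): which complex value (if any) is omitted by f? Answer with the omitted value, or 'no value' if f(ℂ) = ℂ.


Little Picard bounds the complement of f(ℂ) to at most one point.
The exponent g(z) = 2z² + 2z is a nonconstant polynomial, hence surjective onto ℂ. So e^{g(z)} takes every value in {e^w : w ∈ ℂ} = ℂ ∖ {0}. Adding -6 shifts the range to ℂ ∖ {-6}. f omits exactly -6.

Omitted value: -6.


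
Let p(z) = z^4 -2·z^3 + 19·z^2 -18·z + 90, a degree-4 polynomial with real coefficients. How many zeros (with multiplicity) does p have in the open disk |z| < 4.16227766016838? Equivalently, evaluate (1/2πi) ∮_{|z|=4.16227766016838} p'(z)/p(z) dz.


The zeros of p are: (0 + 3i), (0 - 3i), (1 + 3i), (1 - 3i).
Their magnitudes are: 3, 3, 3.162, 3.162.
Zeros with |z| < R = 4.16227766016838: (0 + 3i), (0 - 3i), (1 + 3i), (1 - 3i).
Count = 4.
By the argument principle, (1/2πi) ∮_{|z|=R} p'(z)/p(z) dz equals exactly this count.

Number of zeros inside |z| < 4.16227766016838: 4.


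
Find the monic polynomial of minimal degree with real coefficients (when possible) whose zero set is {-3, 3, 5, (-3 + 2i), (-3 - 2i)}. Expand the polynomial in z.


The polynomial is p(z) = ∏_{α ∈ S} (z − α), where S = {-3, 3, 5, (-3 + 2i), (-3 - 2i)}.
Expanding the product yields: p(z) = z^5 + z^4 -26·z^3 -74·z^2 + 153·z + 585.
Note conjugate pairs combine to real quadratics: (z − (-3+2i))(z − (-3−2i)) = z² + 6z + 13.
The resulting polynomial has degree 5 and real coefficients as required.

p(z) = z^5 + z^4 -26·z^3 -74·z^2 + 153·z + 585.


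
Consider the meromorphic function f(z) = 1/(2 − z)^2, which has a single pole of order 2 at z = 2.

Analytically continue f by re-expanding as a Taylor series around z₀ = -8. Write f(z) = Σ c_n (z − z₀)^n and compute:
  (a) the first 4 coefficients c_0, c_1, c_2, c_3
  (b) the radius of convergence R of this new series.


Let w = z − z₀, so z = z₀ + w.
Then 2 − z = 2 − (z₀ + w) = (2 − z₀) − w = 10 − w.
f(z) = 1/(10 − w)^2 = (1/(10)^2) · (1 − w/(10))^{−2}.
By the binomial series (1−u)^{−2} = Σ_{n≥0} C(n+1, 1) u^n for |u|<1, with u = w/(10):
  c_n = C(n+1, 1) / (10)^(n+2).
  c_0 = 1/(10)^2 = 1/100.
  c_1 = 2/(10)^3 = 1/500.
  c_2 = 3/(10)^4 = 3/10000.
  c_3 = 4/(10)^5 = 1/25000.
The series is valid for |w/d| < 1, i.e. |z − z₀| < |d|.
Radius of convergence: R = |2 − z₀| = |10| = 10 (distance from z₀ to the singularity z = 2).

c_0 = 1/100, c_1 = 1/500, c_2 = 3/10000, c_3 = 1/25000; R = 10.


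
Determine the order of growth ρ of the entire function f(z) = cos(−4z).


cos(w) is a linear combination of e^{iw} and e^{−iw} (or e^w, e^{−w} in the hyperbolic case), so |cos(w)| ≤ e^{|w|}. With w = −4z, |w| ≤ 4|z| + 0 = 4r + 0 on |z| = r, giving M(r) ≤ e^{4r + 0}, so ρ ≤ 1. On a suitable ray (z = it for sin/cos; z = t for sinh/cosh, t real → ∞), |cos(−4z)| grows like e^{4|t|}/2, so ρ ≥ 1. Hence ρ = 1.
Therefore ρ = 1.

Order ρ = 1.


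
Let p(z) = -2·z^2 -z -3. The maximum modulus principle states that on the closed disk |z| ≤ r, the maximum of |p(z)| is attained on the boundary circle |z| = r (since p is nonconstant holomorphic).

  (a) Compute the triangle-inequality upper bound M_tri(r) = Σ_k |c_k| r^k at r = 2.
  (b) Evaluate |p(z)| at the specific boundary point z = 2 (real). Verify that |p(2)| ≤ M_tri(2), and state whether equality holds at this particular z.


Coefficients: c_0 = -3, c_1 = -1, c_2 = -2. Radius r = 2.
Part (a). Triangle bound: M_tri(r) = Σ_k |c_k| r^k
  = |-3|·2^0 + |-1|·2^1 + |-2|·2^2
  = 3 + 2 + 8 = 13.
This bounds M(r) := max_{|z|=r} |p(z)| from above; equality holds iff all terms c_k z^k can be made to align in phase at a single z on |z|=r.
Part (b). At z = 2 (real, on the circle |z| = r):
  p(2) = (-3)·2^0 + (-1)·2^1 + (-2)·2^2 = -13.
  |p(2)| = 13.
Since all nonzero coefficients share the same sign, |p(2)| = 13 = M_tri(2); the triangle bound is attained at z = 2, so in fact M(r) = 13.

M_tri(2) = 13; |p(2)| = 13; equality at z=2: yes.


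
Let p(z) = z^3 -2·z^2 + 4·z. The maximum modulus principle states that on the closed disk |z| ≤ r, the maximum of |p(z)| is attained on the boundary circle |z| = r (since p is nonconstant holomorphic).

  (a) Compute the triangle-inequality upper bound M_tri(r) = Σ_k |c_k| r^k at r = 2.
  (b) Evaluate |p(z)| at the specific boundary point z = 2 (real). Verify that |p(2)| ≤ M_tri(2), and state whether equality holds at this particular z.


Coefficients: c_0 = 0, c_1 = 4, c_2 = -2, c_3 = 1. Radius r = 2.
Part (a). Triangle bound: M_tri(r) = Σ_k |c_k| r^k
  = |0|·2^0 + |4|·2^1 + |-2|·2^2 + |1|·2^3
  = 0 + 8 + 8 + 8 = 24.
This bounds M(r) := max_{|z|=r} |p(z)| from above; equality holds iff all terms c_k z^k can be made to align in phase at a single z on |z|=r.
Part (b). At z = 2 (real, on the circle |z| = r):
  p(2) = (0)·2^0 + (4)·2^1 + (-2)·2^2 + (1)·2^3 = 8.
  |p(2)| = 8.
Check: |p(2)| = 8 ≤ 24 = M_tri(2). ✓ Equality does not hold at z = 2 (the coefficients have mixed signs, so the terms do not all align in phase there).

M_tri(2) = 24; |p(2)| = 8; equality at z=2: no.


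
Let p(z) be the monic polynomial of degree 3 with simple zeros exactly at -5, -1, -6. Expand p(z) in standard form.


The polynomial is p(z) = ∏_{α ∈ S} (z − α), where S = {-5, -1, -6}.
Expanding the product yields: p(z) = z^3 + 12·z^2 + 41·z + 30.
The resulting polynomial has degree 3 and real coefficients as required.

p(z) = z^3 + 12·z^2 + 41·z + 30.


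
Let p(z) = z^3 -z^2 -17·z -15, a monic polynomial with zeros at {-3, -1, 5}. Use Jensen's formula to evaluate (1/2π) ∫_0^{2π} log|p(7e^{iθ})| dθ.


Zeros: -3, -1, 5; r = 7.
Inside |z| < r: -3, -1, 5. Outside (|z| ≥ r): ∅.
p(0) = -15, so log|p(0)| = log(15) = 2.7081.
Apply Jensen: I(r) = log|p(0)| + Σ_k log(r/|z_k|), summed over zeros inside |z| < r.
  log(r/|z_k|) for z_k = -3: log(7/3) = 0.8473
  log(r/|z_k|) for z_k = -1: log(7/1) = 1.9459
  log(r/|z_k|) for z_k = 5: log(7/5) = 0.3365
Sum over inside zeros: 3.1297.
I(r) = log|p(0)| + (inside sum) = 2.7081 + 3.1297 = 5.8377.
Closed form (all zeros inside, monic): I(r) = n·log(r) = 3·log(7) = 5.8377. ✓

I(r) ≈ 5.8377.


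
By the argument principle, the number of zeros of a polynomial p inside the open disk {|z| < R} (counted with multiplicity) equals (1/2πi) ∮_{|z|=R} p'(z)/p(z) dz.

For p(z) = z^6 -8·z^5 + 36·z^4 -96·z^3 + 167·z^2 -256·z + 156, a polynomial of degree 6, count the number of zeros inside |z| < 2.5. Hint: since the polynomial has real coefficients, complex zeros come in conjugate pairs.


The zeros of p are: 1, (2 + 3i), (2 - 3i), (0 + 2i), (0 - 2i), 3.
Their magnitudes are: 1, 3.606, 3.606, 2, 2, 3.
Zeros with |z| < R = 2.5: 1, (0 + 2i), (0 - 2i).
Count = 3.
By the argument principle, (1/2πi) ∮_{|z|=R} p'(z)/p(z) dz equals exactly this count.

Number of zeros inside |z| < 2.5: 3.


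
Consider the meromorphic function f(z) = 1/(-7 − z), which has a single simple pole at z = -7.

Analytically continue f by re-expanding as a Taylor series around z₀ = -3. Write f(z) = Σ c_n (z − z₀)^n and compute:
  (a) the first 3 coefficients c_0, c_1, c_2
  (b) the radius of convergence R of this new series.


Let w = z − z₀, so z = z₀ + w.
Then -7 − z = -7 − (z₀ + w) = (-7 − z₀) − w = -4 − w.
f(z) = 1/(-4 − w) = (1/(-4)) · 1/(1 − w/(-4)) = Σ_{n≥0} w^n / (-4)^(n+1).
So c_n = 1/(-4)^(n+1):
  c_0 = 1/(-4)^1 = -1/4.
  c_1 = 1/(-4)^2 = 1/16.
  c_2 = 1/(-4)^3 = -1/64.
The series is valid for |w/d| < 1, i.e. |z − z₀| < |d|.
Radius of convergence: R = |-7 − z₀| = |-4| = 4 (distance from z₀ to the singularity z = -7).

c_0 = -1/4, c_1 = 1/16, c_2 = -1/64; R = 4.


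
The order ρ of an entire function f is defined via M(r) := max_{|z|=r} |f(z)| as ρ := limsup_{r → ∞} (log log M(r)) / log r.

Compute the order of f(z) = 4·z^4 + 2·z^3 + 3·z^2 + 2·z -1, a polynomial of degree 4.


|f(z)| ≤ Σ|c_k|·r^k = O(r^4) as r → ∞. Polynomial growth is O(e^{r^ε}) for every ε > 0 (since r^4/e^{r^ε} → 0), so ρ ≤ ε for all ε > 0, i.e. ρ = 0. Every nonconstant polynomial has order 0.
Therefore ρ = 0.

Order ρ = 0.


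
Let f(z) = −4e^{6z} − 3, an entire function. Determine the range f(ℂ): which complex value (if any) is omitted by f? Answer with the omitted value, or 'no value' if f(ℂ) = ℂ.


Little Picard bounds the complement of f(ℂ) to at most one point.
e^{6z} is never zero on ℂ, so -4·e^{6z} takes every value in ℂ ∖ {0}. Adding -3 shifts the range to ℂ ∖ {-3}. Thus f omits exactly the value -3.

Omitted value: -3.


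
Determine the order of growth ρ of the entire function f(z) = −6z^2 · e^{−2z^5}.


M(r) = max_{|z|=r} |-6|·|z|^2·|e^{−2z^5}| = 6·r^2 · e^{2r^5} (the factors attain their maxima compatibly on |z|=r). Then log M(r) = log 6 + 2·log r + 2r^5, dominated by the last term, so log log M(r) ~ 5·log r. The polynomial factor -6z^2 contributes only a log r term and does not affect the order. ρ = 5.
Therefore ρ = 5.

Order ρ = 5.


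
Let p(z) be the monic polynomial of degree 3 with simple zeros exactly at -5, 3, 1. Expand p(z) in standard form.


The polynomial is p(z) = ∏_{α ∈ S} (z − α), where S = {-5, 3, 1}.
Expanding the product yields: p(z) = z^3 + z^2 -17·z + 15.
The resulting polynomial has degree 3 and real coefficients as required.

p(z) = z^3 + z^2 -17·z + 15.


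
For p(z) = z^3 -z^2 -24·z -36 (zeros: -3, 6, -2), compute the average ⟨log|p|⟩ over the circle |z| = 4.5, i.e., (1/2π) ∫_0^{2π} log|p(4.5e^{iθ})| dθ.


Zeros: -3, -2, 6; r = 4.5.
Inside |z| < r: -3, -2. Outside (|z| ≥ r): 6.
p(0) = -36, so log|p(0)| = log(36) = 3.5835.
Apply Jensen: I(r) = log|p(0)| + Σ_k log(r/|z_k|), summed over zeros inside |z| < r.
  log(r/|z_k|) for z_k = -3: log(4.5/3) = 0.4055
  log(r/|z_k|) for z_k = -2: log(4.5/2) = 0.8109
  Outside zeros (6) contribute nothing to the Jensen sum.
Sum over inside zeros: 1.2164.
I(r) = log|p(0)| + (inside sum) = 3.5835 + 1.2164 = 4.7999.
Note: since some zeros are outside |z| ≤ r, the simplified n·log(r) form does NOT apply — only the inside zeros contribute.

I(r) ≈ 4.7999.


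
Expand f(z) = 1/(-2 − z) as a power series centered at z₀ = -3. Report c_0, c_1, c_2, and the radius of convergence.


Let w = z − z₀, so z = z₀ + w.
Then -2 − z = -2 − (z₀ + w) = (-2 − z₀) − w = 1 − w.
f(z) = 1/(1 − w) = (1/(1)) · 1/(1 − w/(1)) = Σ_{n≥0} w^n / (1)^(n+1).
So c_n = 1/(1)^(n+1):
  c_0 = 1/(1)^1 = 1.
  c_1 = 1/(1)^2 = 1.
  c_2 = 1/(1)^3 = 1.
The series is valid for |w/d| < 1, i.e. |z − z₀| < |d|.
Radius of convergence: R = |-2 − z₀| = |1| = 1 (distance from z₀ to the singularity z = -2).

c_0 = 1, c_1 = 1, c_2 = 1; R = 1.


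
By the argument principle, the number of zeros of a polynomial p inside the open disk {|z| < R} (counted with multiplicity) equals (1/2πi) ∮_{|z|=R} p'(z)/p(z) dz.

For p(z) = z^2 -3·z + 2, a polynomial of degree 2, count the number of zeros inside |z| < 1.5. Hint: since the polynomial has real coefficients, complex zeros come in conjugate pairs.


The zeros of p are: 1, 2.
Their magnitudes are: 1, 2.
Zeros with |z| < R = 1.5: 1.
Count = 1.
By the argument principle, (1/2πi) ∮_{|z|=R} p'(z)/p(z) dz equals exactly this count.

Number of zeros inside |z| < 1.5: 1.


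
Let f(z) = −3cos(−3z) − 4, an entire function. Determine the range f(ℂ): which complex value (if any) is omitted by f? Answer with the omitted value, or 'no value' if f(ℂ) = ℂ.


Little Picard bounds the complement of f(ℂ) to at most one point.
cos is entire and surjective onto ℂ: for every w ∈ ℂ, cos(ζ) = w has a solution ζ ∈ ℂ (e.g., via the complex inverse arccos). With ζ = −3z this gives z = ζ/(-3). Then -3·cos(−3z) takes every value in -3·ℂ = ℂ, and adding -4 is a bijection of ℂ. So f is surjective and omits no value. (Note: only on the real line is cos bounded by [−1, 1].)

Omitted value: no value.


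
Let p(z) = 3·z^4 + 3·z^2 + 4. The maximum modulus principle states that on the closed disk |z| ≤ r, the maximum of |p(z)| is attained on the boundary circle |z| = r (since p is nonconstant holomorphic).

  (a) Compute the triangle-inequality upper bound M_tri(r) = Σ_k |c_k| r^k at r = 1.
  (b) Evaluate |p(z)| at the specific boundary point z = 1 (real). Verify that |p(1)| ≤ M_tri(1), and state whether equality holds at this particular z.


Coefficients: c_0 = 4, c_1 = 0, c_2 = 3, c_3 = 0, c_4 = 3. Radius r = 1.
Part (a). Triangle bound: M_tri(r) = Σ_k |c_k| r^k
  = |4|·1^0 + |0|·1^1 + |3|·1^2 + |0|·1^3 + |3|·1^4
  = 4 + 0 + 3 + 0 + 3 = 10.
This bounds M(r) := max_{|z|=r} |p(z)| from above; equality holds iff all terms c_k z^k can be made to align in phase at a single z on |z|=r.
Part (b). At z = 1 (real, on the circle |z| = r):
  p(1) = (4)·1^0 + (0)·1^1 + (3)·1^2 + (0)·1^3 + (3)·1^4 = 10.
  |p(1)| = 10.
Since all nonzero coefficients share the same sign, |p(1)| = 10 = M_tri(1); the triangle bound is attained at z = 1, so in fact M(r) = 10.

M_tri(1) = 10; |p(1)| = 10; equality at z=1: yes.


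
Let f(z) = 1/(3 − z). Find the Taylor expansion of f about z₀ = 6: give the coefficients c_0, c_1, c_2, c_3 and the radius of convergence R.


Let w = z − z₀, so z = z₀ + w.
Then 3 − z = 3 − (z₀ + w) = (3 − z₀) − w = -3 − w.
f(z) = 1/(-3 − w) = (1/(-3)) · 1/(1 − w/(-3)) = Σ_{n≥0} w^n / (-3)^(n+1).
So c_n = 1/(-3)^(n+1):
  c_0 = 1/(-3)^1 = -1/3.
  c_1 = 1/(-3)^2 = 1/9.
  c_2 = 1/(-3)^3 = -1/27.
  c_3 = 1/(-3)^4 = 1/81.
The series is valid for |w/d| < 1, i.e. |z − z₀| < |d|.
Radius of convergence: R = |3 − z₀| = |-3| = 3 (distance from z₀ to the singularity z = 3).

c_0 = -1/3, c_1 = 1/9, c_2 = -1/27, c_3 = 1/81; R = 3.


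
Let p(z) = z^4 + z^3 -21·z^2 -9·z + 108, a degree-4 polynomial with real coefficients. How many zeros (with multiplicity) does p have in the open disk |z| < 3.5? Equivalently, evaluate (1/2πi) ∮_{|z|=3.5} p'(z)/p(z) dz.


The zeros of p are: 3, -4, 3, -3.
Their magnitudes are: 3, 4, 3, 3.
Zeros with |z| < R = 3.5: 3, 3, -3.
Count = 3.
By the argument principle, (1/2πi) ∮_{|z|=R} p'(z)/p(z) dz equals exactly this count.

Number of zeros inside |z| < 3.5: 3.


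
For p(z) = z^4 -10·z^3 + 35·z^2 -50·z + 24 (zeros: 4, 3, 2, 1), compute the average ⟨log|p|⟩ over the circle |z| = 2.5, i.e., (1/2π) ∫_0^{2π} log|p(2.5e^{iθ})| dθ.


Zeros: 1, 2, 3, 4; r = 2.5.
Inside |z| < r: 1, 2. Outside (|z| ≥ r): 3, 4.
p(0) = 24, so log|p(0)| = log(24) = 3.1781.
Apply Jensen: I(r) = log|p(0)| + Σ_k log(r/|z_k|), summed over zeros inside |z| < r.
  log(r/|z_k|) for z_k = 2: log(2.5/2) = 0.2231
  log(r/|z_k|) for z_k = 1: log(2.5/1) = 0.9163
  Outside zeros (3, 4) contribute nothing to the Jensen sum.
Sum over inside zeros: 1.1394.
I(r) = log|p(0)| + (inside sum) = 3.1781 + 1.1394 = 4.3175.
Note: since some zeros are outside |z| ≤ r, the simplified n·log(r) form does NOT apply — only the inside zeros contribute.

I(r) ≈ 4.3175.


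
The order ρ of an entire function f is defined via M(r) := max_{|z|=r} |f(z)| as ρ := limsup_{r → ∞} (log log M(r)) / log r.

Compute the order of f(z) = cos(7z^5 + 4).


Write cos(w) = (e^{iw} ± e^{−iw})/(2 or 2i), so |cos(w)| ≤ e^{|w|}. With w = 7z^5 + 4, |w| ≤ 7r^5 + 4 on |z|=r, giving M(r) ≤ e^{7r^5 + 4} and ρ ≤ 5. For the lower bound, choose z on |z|=r with 7z^5 purely imaginary of modulus 7r^5; then |cos(7z^5 + 4)| grows like e^{7r^5}/2, so ρ ≥ 5. Hence ρ = 5.
Therefore ρ = 5.

Order ρ = 5.


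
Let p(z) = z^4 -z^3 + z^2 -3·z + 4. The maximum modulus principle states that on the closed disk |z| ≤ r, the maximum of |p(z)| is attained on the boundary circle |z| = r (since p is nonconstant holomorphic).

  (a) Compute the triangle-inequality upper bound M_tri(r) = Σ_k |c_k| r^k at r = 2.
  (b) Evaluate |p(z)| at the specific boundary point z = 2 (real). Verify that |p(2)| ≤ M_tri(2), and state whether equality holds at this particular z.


Coefficients: c_0 = 4, c_1 = -3, c_2 = 1, c_3 = -1, c_4 = 1. Radius r = 2.
Part (a). Triangle bound: M_tri(r) = Σ_k |c_k| r^k
  = |4|·2^0 + |-3|·2^1 + |1|·2^2 + |-1|·2^3 + |1|·2^4
  = 4 + 6 + 4 + 8 + 16 = 38.
This bounds M(r) := max_{|z|=r} |p(z)| from above; equality holds iff all terms c_k z^k can be made to align in phase at a single z on |z|=r.
Part (b). At z = 2 (real, on the circle |z| = r):
  p(2) = (4)·2^0 + (-3)·2^1 + (1)·2^2 + (-1)·2^3 + (1)·2^4 = 10.
  |p(2)| = 10.
Check: |p(2)| = 10 ≤ 38 = M_tri(2). ✓ Equality does not hold at z = 2 (the coefficients have mixed signs, so the terms do not all align in phase there).

M_tri(2) = 38; |p(2)| = 10; equality at z=2: no.


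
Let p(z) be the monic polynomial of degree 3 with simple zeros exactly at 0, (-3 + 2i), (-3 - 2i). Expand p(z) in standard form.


The polynomial is p(z) = ∏_{α ∈ S} (z − α), where S = {0, (-3 + 2i), (-3 - 2i)}.
Expanding the product yields: p(z) = z^3 + 6·z^2 + 13·z.
Note conjugate pairs combine to real quadratics: (z − (-3+2i))(z − (-3−2i)) = z² + 6z + 13.
The resulting polynomial has degree 3 and real coefficients as required.

p(z) = z^3 + 6·z^2 + 13·z.


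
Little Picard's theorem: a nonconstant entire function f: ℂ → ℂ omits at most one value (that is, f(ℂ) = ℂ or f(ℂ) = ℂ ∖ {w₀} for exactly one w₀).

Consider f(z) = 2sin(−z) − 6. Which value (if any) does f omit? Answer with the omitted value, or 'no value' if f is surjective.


Little Picard bounds the complement of f(ℂ) to at most one point.
sin is entire and surjective onto ℂ: for every w ∈ ℂ, sin(ζ) = w has a solution ζ ∈ ℂ (e.g., via the complex inverse arcsin). With ζ = −z this gives z = ζ/(-1). Then 2·sin(−z) takes every value in 2·ℂ = ℂ, and adding -6 is a bijection of ℂ. So f is surjective and omits no value. (Note: only on the real line is sin bounded by [−1, 1].)

Omitted value: no value.


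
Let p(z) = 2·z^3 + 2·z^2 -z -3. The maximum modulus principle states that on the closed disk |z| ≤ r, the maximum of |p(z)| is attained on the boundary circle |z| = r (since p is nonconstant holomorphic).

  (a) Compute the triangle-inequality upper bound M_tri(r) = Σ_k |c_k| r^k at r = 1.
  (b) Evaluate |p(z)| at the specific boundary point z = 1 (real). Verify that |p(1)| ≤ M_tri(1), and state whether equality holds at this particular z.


Coefficients: c_0 = -3, c_1 = -1, c_2 = 2, c_3 = 2. Radius r = 1.
Part (a). Triangle bound: M_tri(r) = Σ_k |c_k| r^k
  = |-3|·1^0 + |-1|·1^1 + |2|·1^2 + |2|·1^3
  = 3 + 1 + 2 + 2 = 8.
This bounds M(r) := max_{|z|=r} |p(z)| from above; equality holds iff all terms c_k z^k can be made to align in phase at a single z on |z|=r.
Part (b). At z = 1 (real, on the circle |z| = r):
  p(1) = (-3)·1^0 + (-1)·1^1 + (2)·1^2 + (2)·1^3 = 0.
  |p(1)| = 0.
Check: |p(1)| = 0 ≤ 8 = M_tri(1). ✓ Equality does not hold at z = 1 (the coefficients have mixed signs, so the terms do not all align in phase there).

M_tri(1) = 8; |p(1)| = 0; equality at z=1: no.


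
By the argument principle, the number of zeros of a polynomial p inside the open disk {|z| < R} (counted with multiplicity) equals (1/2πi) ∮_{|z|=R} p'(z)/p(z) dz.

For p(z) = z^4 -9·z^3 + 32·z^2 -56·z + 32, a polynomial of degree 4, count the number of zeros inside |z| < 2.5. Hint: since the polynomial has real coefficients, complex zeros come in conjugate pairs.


The zeros of p are: 1, (2 + 2i), (2 - 2i), 4.
Their magnitudes are: 1, 2.828, 2.828, 4.
Zeros with |z| < R = 2.5: 1.
Count = 1.
By the argument principle, (1/2πi) ∮_{|z|=R} p'(z)/p(z) dz equals exactly this count.

Number of zeros inside |z| < 2.5: 1.


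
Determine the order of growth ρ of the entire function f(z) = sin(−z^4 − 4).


Write sin(w) = (e^{iw} ± e^{−iw})/(2 or 2i), so |sin(w)| ≤ e^{|w|}. With w = −z^4 − 4, |w| ≤ 1r^4 + 4 on |z|=r, giving M(r) ≤ e^{1r^4 + 4} and ρ ≤ 4. For the lower bound, choose z on |z|=r with -1z^4 purely imaginary of modulus 1r^4; then |sin(−z^4 − 4)| grows like e^{1r^4}/2, so ρ ≥ 4. Hence ρ = 4.
Therefore ρ = 4.

Order ρ = 4.


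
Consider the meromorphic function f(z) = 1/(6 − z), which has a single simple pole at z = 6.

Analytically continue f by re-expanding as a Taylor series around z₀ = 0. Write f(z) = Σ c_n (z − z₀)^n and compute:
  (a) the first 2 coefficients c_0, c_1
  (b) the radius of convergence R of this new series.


Let w = z − z₀, so z = z₀ + w.
Then 6 − z = 6 − (z₀ + w) = (6 − z₀) − w = 6 − w.
f(z) = 1/(6 − w) = (1/(6)) · 1/(1 − w/(6)) = Σ_{n≥0} w^n / (6)^(n+1).
So c_n = 1/(6)^(n+1):
  c_0 = 1/(6)^1 = 1/6.
  c_1 = 1/(6)^2 = 1/36.
The series is valid for |w/d| < 1, i.e. |z − z₀| < |d|.
Radius of convergence: R = |6 − z₀| = |6| = 6 (distance from z₀ to the singularity z = 6).

c_0 = 1/6, c_1 = 1/36; R = 6.


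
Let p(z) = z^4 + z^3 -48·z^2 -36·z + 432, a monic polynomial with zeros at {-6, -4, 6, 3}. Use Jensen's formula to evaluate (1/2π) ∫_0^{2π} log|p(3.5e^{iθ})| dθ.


Zeros: -6, -4, 3, 6; r = 3.5.
Inside |z| < r: 3. Outside (|z| ≥ r): -6, -4, 6.
p(0) = 432, so log|p(0)| = log(432) = 6.0684.
Apply Jensen: I(r) = log|p(0)| + Σ_k log(r/|z_k|), summed over zeros inside |z| < r.
  log(r/|z_k|) for z_k = 3: log(3.5/3) = 0.1542
  Outside zeros (-6, -4, 6) contribute nothing to the Jensen sum.
Sum over inside zeros: 0.1542.
I(r) = log|p(0)| + (inside sum) = 6.0684 + 0.1542 = 6.2226.
Note: since some zeros are outside |z| ≤ r, the simplified n·log(r) form does NOT apply — only the inside zeros contribute.

I(r) ≈ 6.2226.


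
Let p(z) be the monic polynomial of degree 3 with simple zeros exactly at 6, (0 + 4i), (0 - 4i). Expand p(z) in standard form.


The polynomial is p(z) = ∏_{α ∈ S} (z − α), where S = {6, (0 + 4i), (0 - 4i)}.
Expanding the product yields: p(z) = z^3 -6·z^2 + 16·z -96.
Note conjugate pairs combine to real quadratics: (z − (0+4i))(z − (0−4i)) = z² + 16.
The resulting polynomial has degree 3 and real coefficients as required.

p(z) = z^3 -6·z^2 + 16·z -96.


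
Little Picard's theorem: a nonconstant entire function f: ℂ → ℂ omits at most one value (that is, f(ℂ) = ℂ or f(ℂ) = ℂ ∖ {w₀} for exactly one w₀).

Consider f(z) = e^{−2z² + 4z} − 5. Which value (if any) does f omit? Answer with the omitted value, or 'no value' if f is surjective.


Little Picard bounds the complement of f(ℂ) to at most one point.
The exponent g(z) = −2z² + 4z is a nonconstant polynomial, hence surjective onto ℂ. So e^{g(z)} takes every value in {e^w : w ∈ ℂ} = ℂ ∖ {0}. Adding -5 shifts the range to ℂ ∖ {-5}. f omits exactly -5.

Omitted value: -5.


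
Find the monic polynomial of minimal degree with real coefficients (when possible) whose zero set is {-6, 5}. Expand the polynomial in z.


The polynomial is p(z) = ∏_{α ∈ S} (z − α), where S = {-6, 5}.
Expanding the product yields: p(z) = z^2 + z -30.
The resulting polynomial has degree 2 and real coefficients as required.

p(z) = z^2 + z -30.


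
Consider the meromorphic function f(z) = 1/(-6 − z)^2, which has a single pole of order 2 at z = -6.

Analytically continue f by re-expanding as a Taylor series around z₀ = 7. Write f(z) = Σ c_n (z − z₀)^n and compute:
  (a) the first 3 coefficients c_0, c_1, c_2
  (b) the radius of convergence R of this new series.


Let w = z − z₀, so z = z₀ + w.
Then -6 − z = -6 − (z₀ + w) = (-6 − z₀) − w = -13 − w.
f(z) = 1/(-13 − w)^2 = (1/(-13)^2) · (1 − w/(-13))^{−2}.
By the binomial series (1−u)^{−2} = Σ_{n≥0} C(n+1, 1) u^n for |u|<1, with u = w/(-13):
  c_n = C(n+1, 1) / (-13)^(n+2).
  c_0 = 1/(-13)^2 = 1/169.
  c_1 = 2/(-13)^3 = -2/2197.
  c_2 = 3/(-13)^4 = 3/28561.
The series is valid for |w/d| < 1, i.e. |z − z₀| < |d|.
Radius of convergence: R = |-6 − z₀| = |-13| = 13 (distance from z₀ to the singularity z = -6).

c_0 = 1/169, c_1 = -2/2197, c_2 = 3/28561; R = 13.


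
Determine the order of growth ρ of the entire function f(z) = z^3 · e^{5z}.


M(r) = max_{|z|=r} |1|·|z|^3·|e^{5z}| = 1·r^3 · e^{5r^1} (the factors attain their maxima compatibly on |z|=r). Then log M(r) = log 1 + 3·log r + 5r^1, dominated by the last term, so log log M(r) ~ 1·log r. The polynomial factor 1z^3 contributes only a log r term and does not affect the order. ρ = 1.
Therefore ρ = 1.

Order ρ = 1.


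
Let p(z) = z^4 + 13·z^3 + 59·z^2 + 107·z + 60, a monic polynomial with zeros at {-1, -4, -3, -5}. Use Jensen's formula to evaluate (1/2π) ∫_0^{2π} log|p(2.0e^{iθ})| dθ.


Zeros: -5, -4, -3, -1; r = 2.0.
Inside |z| < r: -1. Outside (|z| ≥ r): -5, -4, -3.
p(0) = 60, so log|p(0)| = log(60) = 4.0943.
Apply Jensen: I(r) = log|p(0)| + Σ_k log(r/|z_k|), summed over zeros inside |z| < r.
  log(r/|z_k|) for z_k = -1: log(2.0/1) = 0.6931
  Outside zeros (-5, -4, -3) contribute nothing to the Jensen sum.
Sum over inside zeros: 0.6931.
I(r) = log|p(0)| + (inside sum) = 4.0943 + 0.6931 = 4.7875.
Note: since some zeros are outside |z| ≤ r, the simplified n·log(r) form does NOT apply — only the inside zeros contribute.

I(r) ≈ 4.7875.


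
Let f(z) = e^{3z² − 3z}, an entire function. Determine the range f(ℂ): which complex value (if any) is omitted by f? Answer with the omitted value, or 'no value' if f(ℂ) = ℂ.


Little Picard bounds the complement of f(ℂ) to at most one point.
The exponent g(z) = 3z² − 3z is a nonconstant polynomial, hence surjective onto ℂ. So e^{g(z)} takes every value in {e^w : w ∈ ℂ} = ℂ ∖ {0}. Adding 0 shifts the range to ℂ ∖ {0}. f omits exactly 0.

Omitted value: 0.


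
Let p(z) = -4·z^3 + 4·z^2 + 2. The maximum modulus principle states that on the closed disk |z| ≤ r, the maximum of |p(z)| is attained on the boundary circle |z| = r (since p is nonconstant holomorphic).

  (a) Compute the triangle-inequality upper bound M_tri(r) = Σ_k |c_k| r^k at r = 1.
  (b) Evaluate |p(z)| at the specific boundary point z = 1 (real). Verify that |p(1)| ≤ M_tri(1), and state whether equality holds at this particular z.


Coefficients: c_0 = 2, c_1 = 0, c_2 = 4, c_3 = -4. Radius r = 1.
Part (a). Triangle bound: M_tri(r) = Σ_k |c_k| r^k
  = |2|·1^0 + |0|·1^1 + |4|·1^2 + |-4|·1^3
  = 2 + 0 + 4 + 4 = 10.
This bounds M(r) := max_{|z|=r} |p(z)| from above; equality holds iff all terms c_k z^k can be made to align in phase at a single z on |z|=r.
Part (b). At z = 1 (real, on the circle |z| = r):
  p(1) = (2)·1^0 + (0)·1^1 + (4)·1^2 + (-4)·1^3 = 2.
  |p(1)| = 2.
Check: |p(1)| = 2 ≤ 10 = M_tri(1). ✓ Equality does not hold at z = 1 (the coefficients have mixed signs, so the terms do not all align in phase there).

M_tri(1) = 10; |p(1)| = 2; equality at z=1: no.


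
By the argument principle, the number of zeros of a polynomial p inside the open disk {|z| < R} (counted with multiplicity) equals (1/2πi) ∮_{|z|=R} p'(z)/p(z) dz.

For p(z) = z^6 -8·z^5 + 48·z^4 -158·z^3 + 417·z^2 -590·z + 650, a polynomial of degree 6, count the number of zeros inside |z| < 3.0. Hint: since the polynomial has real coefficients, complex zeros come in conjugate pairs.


The zeros of p are: (2 + 3i), (2 - 3i), (1 + 3i), (1 - 3i), (1 + 2i), (1 - 2i).
Their magnitudes are: 3.606, 3.606, 3.162, 3.162, 2.236, 2.236.
Zeros with |z| < R = 3.0: (1 + 2i), (1 - 2i).
Count = 2.
By the argument principle, (1/2πi) ∮_{|z|=R} p'(z)/p(z) dz equals exactly this count.

Number of zeros inside |z| < 3.0: 2.


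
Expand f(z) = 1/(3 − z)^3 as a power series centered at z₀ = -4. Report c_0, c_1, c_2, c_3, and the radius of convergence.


Let w = z − z₀, so z = z₀ + w.
Then 3 − z = 3 − (z₀ + w) = (3 − z₀) − w = 7 − w.
f(z) = 1/(7 − w)^3 = (1/(7)^3) · (1 − w/(7))^{−3}.
By the binomial series (1−u)^{−3} = Σ_{n≥0} C(n+2, 2) u^n for |u|<1, with u = w/(7):
  c_n = C(n+2, 2) / (7)^(n+3).
  c_0 = 1/(7)^3 = 1/343.
  c_1 = 3/(7)^4 = 3/2401.
  c_2 = 6/(7)^5 = 6/16807.
  c_3 = 10/(7)^6 = 10/117649.
The series is valid for |w/d| < 1, i.e. |z − z₀| < |d|.
Radius of convergence: R = |3 − z₀| = |7| = 7 (distance from z₀ to the singularity z = 3).

c_0 = 1/343, c_1 = 3/2401, c_2 = 6/16807, c_3 = 10/117649; R = 7.


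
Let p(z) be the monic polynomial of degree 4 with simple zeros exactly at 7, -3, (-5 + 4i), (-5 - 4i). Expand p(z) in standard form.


The polynomial is p(z) = ∏_{α ∈ S} (z − α), where S = {7, -3, (-5 + 4i), (-5 - 4i)}.
Expanding the product yields: p(z) = z^4 + 6·z^3 -20·z^2 -374·z -861.
Note conjugate pairs combine to real quadratics: (z − (-5+4i))(z − (-5−4i)) = z² + 10z + 41.
The resulting polynomial has degree 4 and real coefficients as required.

p(z) = z^4 + 6·z^3 -20·z^2 -374·z -861.


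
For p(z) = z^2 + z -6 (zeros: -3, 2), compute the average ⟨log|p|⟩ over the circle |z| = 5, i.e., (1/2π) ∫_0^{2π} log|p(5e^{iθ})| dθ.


Zeros: -3, 2; r = 5.
Inside |z| < r: -3, 2. Outside (|z| ≥ r): ∅.
p(0) = -6, so log|p(0)| = log(6) = 1.7918.
Apply Jensen: I(r) = log|p(0)| + Σ_k log(r/|z_k|), summed over zeros inside |z| < r.
  log(r/|z_k|) for z_k = -3: log(5/3) = 0.5108
  log(r/|z_k|) for z_k = 2: log(5/2) = 0.9163
Sum over inside zeros: 1.4271.
I(r) = log|p(0)| + (inside sum) = 1.7918 + 1.4271 = 3.2189.
Closed form (all zeros inside, monic): I(r) = n·log(r) = 2·log(5) = 3.2189. ✓

I(r) ≈ 3.2189.


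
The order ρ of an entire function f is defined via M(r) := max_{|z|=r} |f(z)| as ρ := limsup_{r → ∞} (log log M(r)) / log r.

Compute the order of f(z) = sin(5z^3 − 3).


Write sin(w) = (e^{iw} ± e^{−iw})/(2 or 2i), so |sin(w)| ≤ e^{|w|}. With w = 5z^3 − 3, |w| ≤ 5r^3 + 3 on |z|=r, giving M(r) ≤ e^{5r^3 + 3} and ρ ≤ 3. For the lower bound, choose z on |z|=r with 5z^3 purely imaginary of modulus 5r^3; then |sin(5z^3 − 3)| grows like e^{5r^3}/2, so ρ ≥ 3. Hence ρ = 3.
Therefore ρ = 3.

Order ρ = 3.


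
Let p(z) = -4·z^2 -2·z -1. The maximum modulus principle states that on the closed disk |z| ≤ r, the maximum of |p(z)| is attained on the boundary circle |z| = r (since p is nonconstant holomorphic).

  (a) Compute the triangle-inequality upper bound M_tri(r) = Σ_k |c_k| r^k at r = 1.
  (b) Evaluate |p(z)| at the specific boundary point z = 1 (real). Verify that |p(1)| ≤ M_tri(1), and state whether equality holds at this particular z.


Coefficients: c_0 = -1, c_1 = -2, c_2 = -4. Radius r = 1.
Part (a). Triangle bound: M_tri(r) = Σ_k |c_k| r^k
  = |-1|·1^0 + |-2|·1^1 + |-4|·1^2
  = 1 + 2 + 4 = 7.
This bounds M(r) := max_{|z|=r} |p(z)| from above; equality holds iff all terms c_k z^k can be made to align in phase at a single z on |z|=r.
Part (b). At z = 1 (real, on the circle |z| = r):
  p(1) = (-1)·1^0 + (-2)·1^1 + (-4)·1^2 = -7.
  |p(1)| = 7.
Since all nonzero coefficients share the same sign, |p(1)| = 7 = M_tri(1); the triangle bound is attained at z = 1, so in fact M(r) = 7.

M_tri(1) = 7; |p(1)| = 7; equality at z=1: yes.


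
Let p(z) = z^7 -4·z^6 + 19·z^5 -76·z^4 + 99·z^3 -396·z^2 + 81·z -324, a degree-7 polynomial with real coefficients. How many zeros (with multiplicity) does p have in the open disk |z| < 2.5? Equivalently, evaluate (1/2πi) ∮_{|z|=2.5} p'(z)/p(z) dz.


The zeros of p are: (0 + 3i), (0 - 3i), (0 + 3i), (0 - 3i), 4, (0 + 1i), (0 - 1i).
Their magnitudes are: 3, 3, 3, 3, 4, 1, 1.
Zeros with |z| < R = 2.5: (0 + 1i), (0 - 1i).
Count = 2.
By the argument principle, (1/2πi) ∮_{|z|=R} p'(z)/p(z) dz equals exactly this count.

Number of zeros inside |z| < 2.5: 2.


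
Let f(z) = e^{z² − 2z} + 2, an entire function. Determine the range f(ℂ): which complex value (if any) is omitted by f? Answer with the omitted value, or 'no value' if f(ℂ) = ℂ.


Little Picard bounds the complement of f(ℂ) to at most one point.
The exponent g(z) = z² − 2z is a nonconstant polynomial, hence surjective onto ℂ. So e^{g(z)} takes every value in {e^w : w ∈ ℂ} = ℂ ∖ {0}. Adding 2 shifts the range to ℂ ∖ {2}. f omits exactly 2.

Omitted value: 2.


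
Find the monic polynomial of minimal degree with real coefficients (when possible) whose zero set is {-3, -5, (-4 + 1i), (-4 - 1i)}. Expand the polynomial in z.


The polynomial is p(z) = ∏_{α ∈ S} (z − α), where S = {-3, -5, (-4 + 1i), (-4 - 1i)}.
Expanding the product yields: p(z) = z^4 + 16·z^3 + 96·z^2 + 256·z + 255.
Note conjugate pairs combine to real quadratics: (z − (-4+1i))(z − (-4−1i)) = z² + 8z + 17.
The resulting polynomial has degree 4 and real coefficients as required.

p(z) = z^4 + 16·z^3 + 96·z^2 + 256·z + 255.


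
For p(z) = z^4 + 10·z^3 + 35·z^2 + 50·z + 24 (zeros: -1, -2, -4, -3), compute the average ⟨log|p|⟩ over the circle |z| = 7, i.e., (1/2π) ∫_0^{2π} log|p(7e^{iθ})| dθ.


Zeros: -4, -3, -2, -1; r = 7.
Inside |z| < r: -4, -3, -2, -1. Outside (|z| ≥ r): ∅.
p(0) = 24, so log|p(0)| = log(24) = 3.1781.
Apply Jensen: I(r) = log|p(0)| + Σ_k log(r/|z_k|), summed over zeros inside |z| < r.
  log(r/|z_k|) for z_k = -1: log(7/1) = 1.9459
  log(r/|z_k|) for z_k = -2: log(7/2) = 1.2528
  log(r/|z_k|) for z_k = -4: log(7/4) = 0.5596
  log(r/|z_k|) for z_k = -3: log(7/3) = 0.8473
Sum over inside zeros: 4.6056.
I(r) = log|p(0)| + (inside sum) = 3.1781 + 4.6056 = 7.7836.
Closed form (all zeros inside, monic): I(r) = n·log(r) = 4·log(7) = 7.7836. ✓

I(r) ≈ 7.7836.


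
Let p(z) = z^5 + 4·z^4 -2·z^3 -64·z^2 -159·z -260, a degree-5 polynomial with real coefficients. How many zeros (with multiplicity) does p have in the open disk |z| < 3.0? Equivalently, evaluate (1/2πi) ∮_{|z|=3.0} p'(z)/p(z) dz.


The zeros of p are: 4, (-3 + 2i), (-3 - 2i), (-1 + 2i), (-1 - 2i).
Their magnitudes are: 4, 3.606, 3.606, 2.236, 2.236.
Zeros with |z| < R = 3.0: (-1 + 2i), (-1 - 2i).
Count = 2.
By the argument principle, (1/2πi) ∮_{|z|=R} p'(z)/p(z) dz equals exactly this count.

Number of zeros inside |z| < 3.0: 2.


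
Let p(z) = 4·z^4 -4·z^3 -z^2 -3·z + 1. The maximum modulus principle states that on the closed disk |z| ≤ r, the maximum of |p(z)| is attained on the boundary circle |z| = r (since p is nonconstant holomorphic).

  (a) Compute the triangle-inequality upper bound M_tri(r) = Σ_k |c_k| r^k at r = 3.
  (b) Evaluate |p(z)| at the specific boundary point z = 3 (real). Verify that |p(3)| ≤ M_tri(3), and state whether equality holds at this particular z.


Coefficients: c_0 = 1, c_1 = -3, c_2 = -1, c_3 = -4, c_4 = 4. Radius r = 3.
Part (a). Triangle bound: M_tri(r) = Σ_k |c_k| r^k
  = |1|·3^0 + |-3|·3^1 + |-1|·3^2 + |-4|·3^3 + |4|·3^4
  = 1 + 9 + 9 + 108 + 324 = 451.
This bounds M(r) := max_{|z|=r} |p(z)| from above; equality holds iff all terms c_k z^k can be made to align in phase at a single z on |z|=r.
Part (b). At z = 3 (real, on the circle |z| = r):
  p(3) = (1)·3^0 + (-3)·3^1 + (-1)·3^2 + (-4)·3^3 + (4)·3^4 = 199.
  |p(3)| = 199.
Check: |p(3)| = 199 ≤ 451 = M_tri(3). ✓ Equality does not hold at z = 3 (the coefficients have mixed signs, so the terms do not all align in phase there).

M_tri(3) = 451; |p(3)| = 199; equality at z=3: no.


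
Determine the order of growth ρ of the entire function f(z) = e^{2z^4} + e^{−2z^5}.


Each summand is entire of order 4 and 5 respectively (as in the single-exponential case). The order of a sum is at most the max of the orders, so ρ ≤ 5. For the lower bound: on |z|=r choose arg z so that -2z^5 is real positive; then |e^{-2z^5}| = e^{2r^5} while |e^{2z^4}| ≤ e^{2r^4} = o(e^{2r^5}). So |f| ≥ e^{2r^5}(1 − o(1)) and ρ ≥ 5. Hence ρ = max(4, 5) = 5.
Therefore ρ = 5.

Order ρ = 5.


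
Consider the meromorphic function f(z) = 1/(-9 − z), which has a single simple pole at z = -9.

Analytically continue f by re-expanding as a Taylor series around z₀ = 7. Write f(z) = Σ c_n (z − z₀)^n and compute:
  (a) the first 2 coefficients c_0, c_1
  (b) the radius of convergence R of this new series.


Let w = z − z₀, so z = z₀ + w.
Then -9 − z = -9 − (z₀ + w) = (-9 − z₀) − w = -16 − w.
f(z) = 1/(-16 − w) = (1/(-16)) · 1/(1 − w/(-16)) = Σ_{n≥0} w^n / (-16)^(n+1).
So c_n = 1/(-16)^(n+1):
  c_0 = 1/(-16)^1 = -1/16.
  c_1 = 1/(-16)^2 = 1/256.
The series is valid for |w/d| < 1, i.e. |z − z₀| < |d|.
Radius of convergence: R = |-9 − z₀| = |-16| = 16 (distance from z₀ to the singularity z = -9).

c_0 = -1/16, c_1 = 1/256; R = 16.


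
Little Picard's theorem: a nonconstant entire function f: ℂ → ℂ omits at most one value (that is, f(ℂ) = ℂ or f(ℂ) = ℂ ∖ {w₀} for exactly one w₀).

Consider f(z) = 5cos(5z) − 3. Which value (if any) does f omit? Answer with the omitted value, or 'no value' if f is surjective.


Little Picard bounds the complement of f(ℂ) to at most one point.
cos is entire and surjective onto ℂ: for every w ∈ ℂ, cos(ζ) = w has a solution ζ ∈ ℂ (e.g., via the complex inverse arccos). With ζ = 5z this gives z = ζ/(5). Then 5·cos(5z) takes every value in 5·ℂ = ℂ, and adding -3 is a bijection of ℂ. So f is surjective and omits no value. (Note: only on the real line is cos bounded by [−1, 1].)

Omitted value: no value.
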